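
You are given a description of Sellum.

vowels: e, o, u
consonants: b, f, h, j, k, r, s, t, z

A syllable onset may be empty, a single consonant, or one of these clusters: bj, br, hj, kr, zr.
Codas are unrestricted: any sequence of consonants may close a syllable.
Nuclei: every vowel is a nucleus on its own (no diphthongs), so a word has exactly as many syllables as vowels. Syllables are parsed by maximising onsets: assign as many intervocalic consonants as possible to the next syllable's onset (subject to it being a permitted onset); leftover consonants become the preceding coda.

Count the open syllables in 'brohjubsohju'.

3

Nuclei (vowels): o, u, o, u → 4 syllables.
V1 /o/ – V2 /u/: /hj/ — entire cluster is a permitted onset → onset /hj/, coda ∅.
V2 /u/ – V3 /o/: cluster /bs/ — the longest permitted-onset suffix is /s/; onset = /s/, preceding coda = /b/.
V3 /o/ – V4 /u/: /hj/ is a licit onset in full, so it all attaches to the next syllable.
Result: bro.hjub.so.hju.
Classifying each syllable: /bro/ (open), /hjub/ (closed), /so/ (open), /hju/ (open).
Open syllables: 3.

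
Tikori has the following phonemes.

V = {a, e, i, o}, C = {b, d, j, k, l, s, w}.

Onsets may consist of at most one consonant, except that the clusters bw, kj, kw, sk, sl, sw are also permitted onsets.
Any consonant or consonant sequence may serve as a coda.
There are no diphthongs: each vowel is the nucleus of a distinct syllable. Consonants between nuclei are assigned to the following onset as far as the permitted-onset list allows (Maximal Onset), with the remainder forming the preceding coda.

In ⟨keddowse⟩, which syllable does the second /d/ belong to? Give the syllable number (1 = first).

Vowels present: e, o, e; each is a nucleus, giving 3 syllables.
/e…o/ gap (V1→V2): /dd/ splits as /d/ + /d/ (/d/ is the longest suffix that is a licit onset).
/o…e/ gap (V2→V3): /ws/; trying suffixes from longest down, /s/ is the first permitted one, so coda /w/ | onset /s/.
So the parse is ked.dow.se.
The second /d/ is in the onset of syllable 2 (/dow/).

2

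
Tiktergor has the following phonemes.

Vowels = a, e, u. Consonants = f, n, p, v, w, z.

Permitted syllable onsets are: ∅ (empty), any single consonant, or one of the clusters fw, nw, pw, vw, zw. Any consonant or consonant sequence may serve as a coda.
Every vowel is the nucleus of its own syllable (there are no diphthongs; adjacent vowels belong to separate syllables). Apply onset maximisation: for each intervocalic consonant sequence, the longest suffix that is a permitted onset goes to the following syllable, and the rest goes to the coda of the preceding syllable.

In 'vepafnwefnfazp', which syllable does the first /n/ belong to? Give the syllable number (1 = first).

3

The vowels are e, a, e, a — 4 nuclei, so 4 syllables.
σ1/σ2 boundary: /p/ is a single consonant, so it becomes the next onset.
σ2/σ3 boundary: /fnw/; trying suffixes from longest down, /nw/ is the first permitted one, so coda /f/ | onset /nw/.
σ3/σ4 boundary: /fnf/; trying suffixes from longest down, /f/ is the first permitted one, so coda /fn/ | onset /f/.
Result: ve.paf.nwefn.fazp.
The first /n/ is in the onset of syllable 3 (/nwefn/).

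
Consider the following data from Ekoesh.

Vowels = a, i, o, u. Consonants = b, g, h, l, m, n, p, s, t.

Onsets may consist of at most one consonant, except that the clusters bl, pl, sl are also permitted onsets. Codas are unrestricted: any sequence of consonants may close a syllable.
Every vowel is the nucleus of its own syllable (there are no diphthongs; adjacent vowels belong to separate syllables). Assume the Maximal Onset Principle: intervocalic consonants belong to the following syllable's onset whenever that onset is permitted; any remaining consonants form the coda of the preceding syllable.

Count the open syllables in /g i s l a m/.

Nuclei (vowels): i, a → 2 syllables.
σ1/σ2 boundary: cluster /sl/ — /sl/ is itself a permitted onset, so the whole cluster goes right; preceding coda = ∅.
So the parse is gi.slam.
Classifying each syllable: /gi/ (open), /slam/ (closed).
Open syllables: 1.

1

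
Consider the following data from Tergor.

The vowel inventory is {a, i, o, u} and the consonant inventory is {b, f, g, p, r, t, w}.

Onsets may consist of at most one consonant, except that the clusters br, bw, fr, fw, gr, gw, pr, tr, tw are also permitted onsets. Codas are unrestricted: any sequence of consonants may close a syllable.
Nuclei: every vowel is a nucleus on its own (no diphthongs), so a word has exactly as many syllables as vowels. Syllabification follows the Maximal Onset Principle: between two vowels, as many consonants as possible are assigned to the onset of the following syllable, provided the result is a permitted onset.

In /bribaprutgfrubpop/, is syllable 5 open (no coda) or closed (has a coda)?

Vowels present: i, a, u, u, o; each is a nucleus, giving 5 syllables.
V1 /i/ – V2 /a/: /b/ → onset of the next syllable (single consonants are always licit onsets).
V2 /a/ – V3 /u/: /pr/ is a licit onset in full, so it all attaches to the next syllable.
V3 /u/ – V4 /u/: /tgfr/; trying suffixes from longest down, /fr/ is the first permitted one, so coda /tg/ | onset /fr/.
V4 /u/ – V5 /o/: /bp/ — longest licit onset from the right is /p/, leaving /b/ as coda.
So the parse is bri.ba.prutg.frub.pop.
Syllable 5 is /pop/ with coda /p/, so it is closed.

closed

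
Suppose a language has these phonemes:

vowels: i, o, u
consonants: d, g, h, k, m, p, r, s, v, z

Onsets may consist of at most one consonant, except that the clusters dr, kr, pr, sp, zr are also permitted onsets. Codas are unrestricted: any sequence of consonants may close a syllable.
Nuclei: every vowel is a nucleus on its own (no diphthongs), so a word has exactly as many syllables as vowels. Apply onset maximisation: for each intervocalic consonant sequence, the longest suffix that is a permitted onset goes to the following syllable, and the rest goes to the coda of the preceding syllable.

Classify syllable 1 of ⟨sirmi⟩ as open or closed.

Vowels present: i, i; each is a nucleus, giving 2 syllables.
V1 /i/ – V2 /i/: /rm/ — longest licit onset from the right is /m/, leaving /r/ as coda.
So the parse is sir.mi.
Syllable 1 is /sir/ with coda /r/, so it is closed.

closed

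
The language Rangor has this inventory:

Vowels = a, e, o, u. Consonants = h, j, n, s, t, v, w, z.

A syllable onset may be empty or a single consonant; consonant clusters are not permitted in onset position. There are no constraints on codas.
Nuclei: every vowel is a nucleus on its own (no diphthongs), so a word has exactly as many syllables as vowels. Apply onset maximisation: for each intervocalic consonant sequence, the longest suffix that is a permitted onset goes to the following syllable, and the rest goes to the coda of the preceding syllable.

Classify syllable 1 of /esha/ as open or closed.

closed

The vowels are e, a — 2 nuclei, so 2 syllables.
/e…a/ gap (V1→V2): cluster /sh/ — the longest permitted-onset suffix is /h/; onset = /h/, preceding coda = /s/.
Putting it together: es.ha.
Syllable 1 is /es/ with coda /s/, so it is closed.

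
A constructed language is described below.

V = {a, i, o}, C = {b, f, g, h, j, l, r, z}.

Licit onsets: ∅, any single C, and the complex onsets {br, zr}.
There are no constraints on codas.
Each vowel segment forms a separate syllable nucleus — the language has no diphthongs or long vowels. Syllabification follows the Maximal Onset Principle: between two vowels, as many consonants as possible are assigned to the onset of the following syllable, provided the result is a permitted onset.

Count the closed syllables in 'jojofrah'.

2

Vowels present: o, o, a; each is a nucleus, giving 3 syllables.
/o…o/ gap (V1→V2): /j/ is a single consonant, so it becomes the next onset.
/o…a/ gap (V2→V3): /fr/; trying suffixes from longest down, /r/ is the first permitted one, so coda /f/ | onset /r/.
Putting it together: jo.jof.rah.
Classifying each syllable: /jo/ (open), /jof/ (closed), /rah/ (closed).
Closed syllables: 2.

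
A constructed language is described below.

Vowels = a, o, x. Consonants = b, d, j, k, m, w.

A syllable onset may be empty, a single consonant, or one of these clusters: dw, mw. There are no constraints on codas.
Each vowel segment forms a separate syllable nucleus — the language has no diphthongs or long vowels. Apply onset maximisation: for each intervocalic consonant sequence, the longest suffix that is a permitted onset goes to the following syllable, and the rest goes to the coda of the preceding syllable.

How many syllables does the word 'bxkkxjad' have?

3

Vowels present: x, x, a; each is a nucleus, giving 3 syllables.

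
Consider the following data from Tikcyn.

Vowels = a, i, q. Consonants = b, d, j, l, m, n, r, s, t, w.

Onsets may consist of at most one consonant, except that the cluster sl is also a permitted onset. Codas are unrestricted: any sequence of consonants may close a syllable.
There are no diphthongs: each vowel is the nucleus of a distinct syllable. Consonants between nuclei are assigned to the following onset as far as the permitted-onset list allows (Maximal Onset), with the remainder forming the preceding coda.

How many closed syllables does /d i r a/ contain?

0

Nuclei (vowels): i, a → 2 syllables.
σ1/σ2 boundary: just /r/ — single C goes to the following onset.
Result: di.ra.
Classifying each syllable: /di/ (open), /ra/ (open).
Closed syllables: 0.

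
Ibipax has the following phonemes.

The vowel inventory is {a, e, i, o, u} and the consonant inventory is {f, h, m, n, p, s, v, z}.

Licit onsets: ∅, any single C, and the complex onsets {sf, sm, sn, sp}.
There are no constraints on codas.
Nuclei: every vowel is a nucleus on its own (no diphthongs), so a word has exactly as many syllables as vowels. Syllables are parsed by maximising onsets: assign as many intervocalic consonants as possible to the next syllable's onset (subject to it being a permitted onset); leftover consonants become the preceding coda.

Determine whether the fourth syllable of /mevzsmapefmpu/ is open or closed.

Nuclei (vowels): e, a, e, u → 4 syllables.
σ1/σ2 boundary: /vzsm/ — longest licit onset from the right is /sm/, leaving /vz/ as coda.
σ2/σ3 boundary: just /p/ — single C goes to the following onset.
σ3/σ4 boundary: /fmp/ splits as /fm/ + /p/ (/p/ is the longest suffix that is a licit onset).
Putting it together: mevz.sma.pefm.pu.
Syllable 4 is /pu/; it ends in its nucleus with no coda, so it is open.

open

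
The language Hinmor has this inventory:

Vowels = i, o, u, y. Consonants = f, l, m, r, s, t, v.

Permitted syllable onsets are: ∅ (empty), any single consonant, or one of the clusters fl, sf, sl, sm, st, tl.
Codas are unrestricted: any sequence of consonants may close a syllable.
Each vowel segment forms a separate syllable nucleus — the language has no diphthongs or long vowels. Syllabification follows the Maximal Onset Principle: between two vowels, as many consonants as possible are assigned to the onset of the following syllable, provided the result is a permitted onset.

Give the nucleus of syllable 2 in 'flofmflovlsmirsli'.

o

Vowels present: o, o, i, i; each is a nucleus, giving 4 syllables.
The second nucleus (vowel 2 from the left) is /o/.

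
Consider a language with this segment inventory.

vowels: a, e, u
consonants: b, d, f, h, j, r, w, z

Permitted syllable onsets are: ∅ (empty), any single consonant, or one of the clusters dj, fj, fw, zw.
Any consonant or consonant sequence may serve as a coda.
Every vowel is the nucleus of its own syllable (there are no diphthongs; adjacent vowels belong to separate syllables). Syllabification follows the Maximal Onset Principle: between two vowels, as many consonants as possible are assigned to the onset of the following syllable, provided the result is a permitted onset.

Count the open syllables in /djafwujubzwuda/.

4

Vowels present: a, u, u, u, a; each is a nucleus, giving 5 syllables.
V1 /a/ – V2 /u/: /fw/ is a licit onset in full, so it all attaches to the next syllable.
V2 /u/ – V3 /u/: /j/ → onset of the next syllable (single consonants are always licit onsets).
V3 /u/ – V4 /u/: /bzw/; trying suffixes from longest down, /zw/ is the first permitted one, so coda /b/ | onset /zw/.
V4 /u/ – V5 /a/: just /d/ — single C goes to the following onset.
Putting it together: dja.fwu.jub.zwu.da.
Classifying each syllable: /dja/ (open), /fwu/ (open), /jub/ (closed), /zwu/ (open), /da/ (open).
Open syllables: 4.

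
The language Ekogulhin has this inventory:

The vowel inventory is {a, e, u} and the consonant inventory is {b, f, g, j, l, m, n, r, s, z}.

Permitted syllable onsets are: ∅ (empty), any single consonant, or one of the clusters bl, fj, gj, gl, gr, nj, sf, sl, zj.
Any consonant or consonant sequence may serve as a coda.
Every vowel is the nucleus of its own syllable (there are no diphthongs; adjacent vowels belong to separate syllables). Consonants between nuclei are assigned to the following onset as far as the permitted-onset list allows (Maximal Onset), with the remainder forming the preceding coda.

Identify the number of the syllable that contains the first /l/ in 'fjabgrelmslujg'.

2

The vowels are a, e, u — 3 nuclei, so 3 syllables.
Between /a/ (V1) and /e/ (V2): /bgr/; trying suffixes from longest down, /gr/ is the first permitted one, so coda /b/ | onset /gr/.
Between /e/ (V2) and /u/ (V3): cluster /lmsl/ — the longest permitted-onset suffix is /sl/; onset = /sl/, preceding coda = /lm/.
Result: fjab.grelm.slujg.
The first /l/ is in the coda of syllable 2 (/grelm/).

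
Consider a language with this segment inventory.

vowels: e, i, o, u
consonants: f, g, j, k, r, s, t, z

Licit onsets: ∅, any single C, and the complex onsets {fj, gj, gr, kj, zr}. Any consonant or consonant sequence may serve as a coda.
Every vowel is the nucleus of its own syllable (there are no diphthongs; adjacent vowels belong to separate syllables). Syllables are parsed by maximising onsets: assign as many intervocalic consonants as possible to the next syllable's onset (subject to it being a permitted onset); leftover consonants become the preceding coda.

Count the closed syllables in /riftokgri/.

2

Nuclei (vowels): i, o, i → 3 syllables.
/i…o/ gap (V1→V2): /ft/; trying suffixes from longest down, /t/ is the first permitted one, so coda /f/ | onset /t/.
/o…i/ gap (V2→V3): /kgr/ — longest licit onset from the right is /gr/, leaving /k/ as coda.
Putting it together: rif.tok.gri.
Classifying each syllable: /rif/ (closed), /tok/ (closed), /gri/ (open).
Closed syllables: 2.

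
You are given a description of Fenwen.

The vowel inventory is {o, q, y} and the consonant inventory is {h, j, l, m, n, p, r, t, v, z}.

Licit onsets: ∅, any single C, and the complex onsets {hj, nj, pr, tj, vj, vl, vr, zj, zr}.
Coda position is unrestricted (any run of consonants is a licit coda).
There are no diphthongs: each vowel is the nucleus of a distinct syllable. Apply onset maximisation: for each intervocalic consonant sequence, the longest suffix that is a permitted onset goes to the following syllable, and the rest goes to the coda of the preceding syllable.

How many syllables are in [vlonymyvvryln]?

Nuclei (vowels): o, y, y, y → 4 syllables.

4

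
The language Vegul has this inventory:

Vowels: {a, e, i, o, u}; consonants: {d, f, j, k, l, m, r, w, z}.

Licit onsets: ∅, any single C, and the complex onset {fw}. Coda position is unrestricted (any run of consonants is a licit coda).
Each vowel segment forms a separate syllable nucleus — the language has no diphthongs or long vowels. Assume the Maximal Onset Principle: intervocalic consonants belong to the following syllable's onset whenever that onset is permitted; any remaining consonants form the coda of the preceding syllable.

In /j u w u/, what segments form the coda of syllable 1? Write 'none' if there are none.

Vowels present: u, u; each is a nucleus, giving 2 syllables.
σ1/σ2 boundary: just /w/ — single C goes to the following onset.
Putting it together: ju.wu.
Syllable 1 is /ju/: onset /j/, nucleus /u/, coda ∅.

none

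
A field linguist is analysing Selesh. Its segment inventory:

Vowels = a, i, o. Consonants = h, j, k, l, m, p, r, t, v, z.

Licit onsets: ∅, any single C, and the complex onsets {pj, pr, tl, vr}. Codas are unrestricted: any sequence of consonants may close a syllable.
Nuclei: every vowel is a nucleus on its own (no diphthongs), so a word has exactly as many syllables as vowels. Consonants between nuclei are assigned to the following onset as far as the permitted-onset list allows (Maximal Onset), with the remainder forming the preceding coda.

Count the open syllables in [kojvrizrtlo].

1

Vowels present: o, i, o; each is a nucleus, giving 3 syllables.
σ1/σ2 boundary: /jvr/; trying suffixes from longest down, /vr/ is the first permitted one, so coda /j/ | onset /vr/.
σ2/σ3 boundary: /zrtl/; trying suffixes from longest down, /tl/ is the first permitted one, so coda /zr/ | onset /tl/.
Result: koj.vrizr.tlo.
Classifying each syllable: /koj/ (closed), /vrizr/ (closed), /tlo/ (open).
Open syllables: 1.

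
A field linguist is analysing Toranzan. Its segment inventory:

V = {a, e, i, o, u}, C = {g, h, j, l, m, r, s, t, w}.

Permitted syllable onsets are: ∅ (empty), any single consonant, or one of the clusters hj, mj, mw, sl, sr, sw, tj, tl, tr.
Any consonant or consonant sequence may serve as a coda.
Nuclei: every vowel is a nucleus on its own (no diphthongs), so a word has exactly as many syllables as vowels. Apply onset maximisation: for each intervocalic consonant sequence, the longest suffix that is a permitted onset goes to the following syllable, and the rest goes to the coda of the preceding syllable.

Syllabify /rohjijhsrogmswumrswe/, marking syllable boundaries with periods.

ro.hjijh.srogm.swumr.swe

Vowels present: o, i, o, u, e; each is a nucleus, giving 5 syllables.
Between /o/ (V1) and /i/ (V2): /hj/ is a licit onset in full, so it all attaches to the next syllable.
Between /i/ (V2) and /o/ (V3): /jhsr/; trying suffixes from longest down, /sr/ is the first permitted one, so coda /jh/ | onset /sr/.
Between /o/ (V3) and /u/ (V4): /gmsw/ — longest licit onset from the right is /sw/, leaving /gm/ as coda.
Between /u/ (V4) and /e/ (V5): cluster /mrsw/ — the longest permitted-onset suffix is /sw/; onset = /sw/, preceding coda = /mr/.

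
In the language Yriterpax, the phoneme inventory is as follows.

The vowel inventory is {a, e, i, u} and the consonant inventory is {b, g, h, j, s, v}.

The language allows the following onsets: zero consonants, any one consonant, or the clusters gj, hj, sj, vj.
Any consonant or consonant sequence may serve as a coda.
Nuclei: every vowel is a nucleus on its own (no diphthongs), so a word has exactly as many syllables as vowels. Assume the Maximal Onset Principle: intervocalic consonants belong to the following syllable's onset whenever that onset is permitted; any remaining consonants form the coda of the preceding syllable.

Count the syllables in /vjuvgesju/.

3

The vowels are u, e, u — 3 nuclei, so 3 syllables.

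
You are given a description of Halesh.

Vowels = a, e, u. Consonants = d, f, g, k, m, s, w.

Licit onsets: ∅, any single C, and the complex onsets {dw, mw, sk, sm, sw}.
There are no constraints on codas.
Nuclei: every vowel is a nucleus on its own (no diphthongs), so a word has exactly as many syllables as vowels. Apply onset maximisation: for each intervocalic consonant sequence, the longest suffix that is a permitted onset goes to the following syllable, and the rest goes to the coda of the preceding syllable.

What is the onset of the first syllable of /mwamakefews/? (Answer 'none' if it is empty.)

mw

The vowels are a, a, e, e — 4 nuclei, so 4 syllables.
V1 /a/ – V2 /a/: just /m/ — single C goes to the following onset.
V2 /a/ – V3 /e/: /k/ → onset of the next syllable (single consonants are always licit onsets).
V3 /e/ – V4 /e/: /f/ is a single consonant, so it becomes the next onset.
Result: mwa.ma.ke.fews.
Syllable 1 is /mwa/: onset /mw/, nucleus /a/, coda ∅.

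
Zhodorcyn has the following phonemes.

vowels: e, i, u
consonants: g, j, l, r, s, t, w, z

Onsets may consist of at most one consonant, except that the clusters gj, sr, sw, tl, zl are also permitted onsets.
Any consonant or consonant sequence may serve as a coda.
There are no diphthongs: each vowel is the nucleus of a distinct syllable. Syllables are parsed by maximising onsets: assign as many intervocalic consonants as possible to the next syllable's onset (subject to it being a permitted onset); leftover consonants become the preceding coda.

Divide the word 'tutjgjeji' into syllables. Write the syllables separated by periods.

tutj.gje.ji

Vowels present: u, e, i; each is a nucleus, giving 3 syllables.
σ1/σ2 boundary: /tjgj/; trying suffixes from longest down, /gj/ is the first permitted one, so coda /tj/ | onset /gj/.
σ2/σ3 boundary: /j/ is a single consonant, so it becomes the next onset.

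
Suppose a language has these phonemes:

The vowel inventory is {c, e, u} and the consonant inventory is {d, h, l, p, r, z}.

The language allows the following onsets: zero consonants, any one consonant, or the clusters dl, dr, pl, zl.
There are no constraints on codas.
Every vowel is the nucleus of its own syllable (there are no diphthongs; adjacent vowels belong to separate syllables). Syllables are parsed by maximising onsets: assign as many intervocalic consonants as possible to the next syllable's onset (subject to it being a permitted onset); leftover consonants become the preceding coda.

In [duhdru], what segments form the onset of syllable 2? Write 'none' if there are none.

dr

The vowels are u, u — 2 nuclei, so 2 syllables.
σ1/σ2 boundary: /hdr/ — longest licit onset from the right is /dr/, leaving /h/ as coda.
Syllabification: duh.dru.
Syllable 2 is /dru/: onset /dr/, nucleus /u/, coda ∅.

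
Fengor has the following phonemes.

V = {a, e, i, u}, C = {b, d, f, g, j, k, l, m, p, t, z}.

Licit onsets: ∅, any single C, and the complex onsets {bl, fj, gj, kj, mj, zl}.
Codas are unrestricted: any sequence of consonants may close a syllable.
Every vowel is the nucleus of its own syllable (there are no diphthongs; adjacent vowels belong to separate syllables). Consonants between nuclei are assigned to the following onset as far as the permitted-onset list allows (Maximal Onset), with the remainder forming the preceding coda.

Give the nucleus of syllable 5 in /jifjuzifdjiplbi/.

The vowels are i, u, i, i, i — 5 nuclei, so 5 syllables.
The fifth nucleus (vowel 5 from the left) is /i/.

i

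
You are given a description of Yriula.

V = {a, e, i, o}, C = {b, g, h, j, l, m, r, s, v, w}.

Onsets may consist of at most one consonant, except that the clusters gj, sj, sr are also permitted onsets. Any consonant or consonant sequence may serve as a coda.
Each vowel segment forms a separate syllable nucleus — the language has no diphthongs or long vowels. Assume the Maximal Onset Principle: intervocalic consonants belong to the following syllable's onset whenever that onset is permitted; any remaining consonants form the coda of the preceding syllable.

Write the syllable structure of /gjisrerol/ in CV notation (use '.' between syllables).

Vowels present: i, e, o; each is a nucleus, giving 3 syllables.
σ1/σ2 boundary: /sr/ — entire cluster is a permitted onset → onset /sr/, coda ∅.
σ2/σ3 boundary: /r/ → onset of the next syllable (single consonants are always licit onsets).
So the parse is gji.sre.rol.
Mapping each syllable to C/V: /gji/ → CCV, /sre/ → CCV, /rol/ → CVC.

CCV.CCV.CVC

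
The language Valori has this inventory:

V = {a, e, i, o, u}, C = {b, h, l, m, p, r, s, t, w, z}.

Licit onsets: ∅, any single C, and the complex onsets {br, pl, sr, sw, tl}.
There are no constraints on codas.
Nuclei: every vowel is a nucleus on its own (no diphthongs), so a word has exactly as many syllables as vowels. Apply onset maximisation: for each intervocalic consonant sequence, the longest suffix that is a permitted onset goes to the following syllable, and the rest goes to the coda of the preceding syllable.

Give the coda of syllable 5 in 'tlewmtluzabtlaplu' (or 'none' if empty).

Vowels present: e, u, a, a, u; each is a nucleus, giving 5 syllables.
/e…u/ gap (V1→V2): /wmtl/ — longest licit onset from the right is /tl/, leaving /wm/ as coda.
/u…a/ gap (V2→V3): just /z/ — single C goes to the following onset.
/a…a/ gap (V3→V4): /btl/ splits as /b/ + /tl/ (/tl/ is the longest suffix that is a licit onset).
/a…u/ gap (V4→V5): /pl/ — entire cluster is a permitted onset → onset /pl/, coda ∅.
So the parse is tlewm.tlu.zab.tla.plu.
Syllable 5 is /plu/: onset /pl/, nucleus /u/, coda ∅.

none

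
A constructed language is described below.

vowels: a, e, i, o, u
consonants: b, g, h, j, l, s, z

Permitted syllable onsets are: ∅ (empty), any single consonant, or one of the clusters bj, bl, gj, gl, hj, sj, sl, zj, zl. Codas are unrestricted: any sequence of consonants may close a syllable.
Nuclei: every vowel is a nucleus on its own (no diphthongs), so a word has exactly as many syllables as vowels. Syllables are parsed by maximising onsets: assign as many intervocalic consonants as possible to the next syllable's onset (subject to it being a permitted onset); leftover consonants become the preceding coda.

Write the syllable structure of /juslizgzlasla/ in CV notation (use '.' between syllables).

CV.CCVCC.CCV.CCV

Vowels present: u, i, a, a; each is a nucleus, giving 4 syllables.
Between /u/ (V1) and /i/ (V2): /sl/ — entire cluster is a permitted onset → onset /sl/, coda ∅.
Between /i/ (V2) and /a/ (V3): cluster /zgzl/ — the longest permitted-onset suffix is /zl/; onset = /zl/, preceding coda = /zg/.
Between /a/ (V3) and /a/ (V4): /sl/ is a licit onset in full, so it all attaches to the next syllable.
Syllabification: ju.slizg.zla.sla.
Mapping each syllable to C/V: /ju/ → CV, /slizg/ → CCVCC, /zla/ → CCV, /sla/ → CCV.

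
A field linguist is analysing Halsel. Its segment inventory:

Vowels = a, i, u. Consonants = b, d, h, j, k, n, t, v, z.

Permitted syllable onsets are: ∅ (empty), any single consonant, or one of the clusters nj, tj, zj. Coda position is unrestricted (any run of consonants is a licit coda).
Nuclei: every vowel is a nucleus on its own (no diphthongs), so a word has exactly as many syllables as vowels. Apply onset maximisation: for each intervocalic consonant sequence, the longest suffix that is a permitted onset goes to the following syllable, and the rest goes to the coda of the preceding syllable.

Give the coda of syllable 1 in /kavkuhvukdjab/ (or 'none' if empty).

Nuclei (vowels): a, u, u, a → 4 syllables.
/a…u/ gap (V1→V2): /vk/ splits as /v/ + /k/ (/k/ is the longest suffix that is a licit onset).
/u…u/ gap (V2→V3): /hv/; trying suffixes from longest down, /v/ is the first permitted one, so coda /h/ | onset /v/.
/u…a/ gap (V3→V4): /kdj/; trying suffixes from longest down, /j/ is the first permitted one, so coda /kd/ | onset /j/.
So the parse is kav.kuh.vukd.jab.
Syllable 1 is /kav/: onset /k/, nucleus /a/, coda /v/.

v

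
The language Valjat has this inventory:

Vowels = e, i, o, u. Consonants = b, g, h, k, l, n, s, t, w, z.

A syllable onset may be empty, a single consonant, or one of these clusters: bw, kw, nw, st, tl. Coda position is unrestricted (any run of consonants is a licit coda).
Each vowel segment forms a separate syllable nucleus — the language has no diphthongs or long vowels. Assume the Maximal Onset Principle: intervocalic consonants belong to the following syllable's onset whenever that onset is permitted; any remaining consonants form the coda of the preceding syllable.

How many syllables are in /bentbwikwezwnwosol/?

The vowels are e, i, e, o, o — 5 nuclei, so 5 syllables.

5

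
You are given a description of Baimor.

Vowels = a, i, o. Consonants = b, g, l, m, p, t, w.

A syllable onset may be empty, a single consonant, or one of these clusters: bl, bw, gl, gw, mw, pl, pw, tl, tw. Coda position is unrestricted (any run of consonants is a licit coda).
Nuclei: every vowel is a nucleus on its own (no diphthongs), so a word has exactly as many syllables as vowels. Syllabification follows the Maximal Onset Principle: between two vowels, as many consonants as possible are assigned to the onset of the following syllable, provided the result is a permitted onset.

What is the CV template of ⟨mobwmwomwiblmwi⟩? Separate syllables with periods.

The vowels are o, o, i, i — 4 nuclei, so 4 syllables.
σ1/σ2 boundary: cluster /bwmw/ — the longest permitted-onset suffix is /mw/; onset = /mw/, preceding coda = /bw/.
σ2/σ3 boundary: cluster /mw/ — /mw/ is itself a permitted onset, so the whole cluster goes right; preceding coda = ∅.
σ3/σ4 boundary: cluster /blmw/ — the longest permitted-onset suffix is /mw/; onset = /mw/, preceding coda = /bl/.
Syllabification: mobw.mwo.mwibl.mwi.
Mapping each syllable to C/V: /mobw/ → CVCC, /mwo/ → CCV, /mwibl/ → CCVCC, /mwi/ → CCV.

CVCC.CCV.CCVCC.CCV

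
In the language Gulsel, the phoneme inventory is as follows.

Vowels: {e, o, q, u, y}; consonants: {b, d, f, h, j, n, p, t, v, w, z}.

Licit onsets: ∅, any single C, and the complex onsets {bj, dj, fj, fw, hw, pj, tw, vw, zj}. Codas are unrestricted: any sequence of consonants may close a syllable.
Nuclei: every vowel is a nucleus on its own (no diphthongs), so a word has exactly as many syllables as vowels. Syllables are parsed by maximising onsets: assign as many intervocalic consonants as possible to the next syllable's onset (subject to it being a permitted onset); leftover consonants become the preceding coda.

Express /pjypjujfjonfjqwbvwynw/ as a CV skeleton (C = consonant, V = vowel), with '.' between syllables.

Vowels present: y, u, o, q, y; each is a nucleus, giving 5 syllables.
V1 /y/ – V2 /u/: /pj/ — entire cluster is a permitted onset → onset /pj/, coda ∅.
V2 /u/ – V3 /o/: /jfj/; trying suffixes from longest down, /fj/ is the first permitted one, so coda /j/ | onset /fj/.
V3 /o/ – V4 /q/: /nfj/ — longest licit onset from the right is /fj/, leaving /n/ as coda.
V4 /q/ – V5 /y/: /wbvw/ — longest licit onset from the right is /vw/, leaving /wb/ as coda.
So the parse is pjy.pjuj.fjon.fjqwb.vwynw.
Mapping each syllable to C/V: /pjy/ → CCV, /pjuj/ → CCVC, /fjon/ → CCVC, /fjqwb/ → CCVCC, /vwynw/ → CCVCC.

CCV.CCVC.CCVC.CCVCC.CCVCC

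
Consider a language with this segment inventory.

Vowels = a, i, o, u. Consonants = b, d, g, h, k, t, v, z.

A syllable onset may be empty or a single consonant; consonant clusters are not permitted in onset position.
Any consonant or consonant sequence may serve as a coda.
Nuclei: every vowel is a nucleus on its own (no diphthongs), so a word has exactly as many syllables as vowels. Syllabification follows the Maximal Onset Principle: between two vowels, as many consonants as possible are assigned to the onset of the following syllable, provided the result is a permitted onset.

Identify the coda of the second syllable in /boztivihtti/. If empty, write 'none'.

none

The vowels are o, i, i, i — 4 nuclei, so 4 syllables.
V1 /o/ – V2 /i/: /zt/ — longest licit onset from the right is /t/, leaving /z/ as coda.
V2 /i/ – V3 /i/: just /v/ — single C goes to the following onset.
V3 /i/ – V4 /i/: /htt/ — longest licit onset from the right is /t/, leaving /ht/ as coda.
Result: boz.ti.viht.ti.
Syllable 2 is /ti/: onset /t/, nucleus /i/, coda ∅.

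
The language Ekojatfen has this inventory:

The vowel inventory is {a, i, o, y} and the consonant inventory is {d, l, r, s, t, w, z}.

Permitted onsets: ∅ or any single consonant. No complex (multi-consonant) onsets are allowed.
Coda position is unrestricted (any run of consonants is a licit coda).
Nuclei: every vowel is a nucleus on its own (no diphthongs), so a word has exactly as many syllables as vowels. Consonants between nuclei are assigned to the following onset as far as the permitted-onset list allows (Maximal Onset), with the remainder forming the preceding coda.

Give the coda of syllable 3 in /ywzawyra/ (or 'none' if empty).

Vowels present: y, a, y, a; each is a nucleus, giving 4 syllables.
/y…a/ gap (V1→V2): /wz/; trying suffixes from longest down, /z/ is the first permitted one, so coda /w/ | onset /z/.
/a…y/ gap (V2→V3): /w/ is a single consonant, so it becomes the next onset.
/y…a/ gap (V3→V4): /r/ → onset of the next syllable (single consonants are always licit onsets).
So the parse is yw.za.wy.ra.
Syllable 3 is /wy/: onset /w/, nucleus /y/, coda ∅.

none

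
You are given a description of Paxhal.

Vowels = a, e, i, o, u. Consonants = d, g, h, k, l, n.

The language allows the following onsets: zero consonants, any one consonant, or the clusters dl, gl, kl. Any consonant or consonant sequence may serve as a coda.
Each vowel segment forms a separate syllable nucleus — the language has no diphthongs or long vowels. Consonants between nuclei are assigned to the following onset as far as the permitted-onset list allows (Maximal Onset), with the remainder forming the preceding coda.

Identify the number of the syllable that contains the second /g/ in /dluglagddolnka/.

Nuclei (vowels): u, a, o, a → 4 syllables.
σ1/σ2 boundary: /gl/ is a licit onset in full, so it all attaches to the next syllable.
σ2/σ3 boundary: /gdd/ — longest licit onset from the right is /d/, leaving /gd/ as coda.
σ3/σ4 boundary: /lnk/; trying suffixes from longest down, /k/ is the first permitted one, so coda /ln/ | onset /k/.
Syllabification: dlu.glagd.doln.ka.
The second /g/ is in the coda of syllable 2 (/glagd/).

2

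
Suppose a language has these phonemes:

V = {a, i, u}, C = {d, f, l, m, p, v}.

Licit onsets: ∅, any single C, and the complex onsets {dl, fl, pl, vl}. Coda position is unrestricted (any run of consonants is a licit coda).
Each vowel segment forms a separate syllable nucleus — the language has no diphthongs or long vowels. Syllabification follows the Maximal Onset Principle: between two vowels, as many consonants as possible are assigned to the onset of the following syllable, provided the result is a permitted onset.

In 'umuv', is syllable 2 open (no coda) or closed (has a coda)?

closed

Vowels present: u, u; each is a nucleus, giving 2 syllables.
σ1/σ2 boundary: /m/ is a single consonant, so it becomes the next onset.
Syllabification: u.muv.
Syllable 2 is /muv/ with coda /v/, so it is closed.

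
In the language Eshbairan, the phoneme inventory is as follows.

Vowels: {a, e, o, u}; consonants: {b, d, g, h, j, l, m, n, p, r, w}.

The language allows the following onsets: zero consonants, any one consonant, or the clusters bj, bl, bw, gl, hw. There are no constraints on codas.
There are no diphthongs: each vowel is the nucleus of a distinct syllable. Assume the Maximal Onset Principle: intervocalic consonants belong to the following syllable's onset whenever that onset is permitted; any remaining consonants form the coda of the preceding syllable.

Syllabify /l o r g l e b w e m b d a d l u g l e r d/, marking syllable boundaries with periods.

Vowels present: o, e, e, a, u, e; each is a nucleus, giving 6 syllables.
Between /o/ (V1) and /e/ (V2): /rgl/ — longest licit onset from the right is /gl/, leaving /r/ as coda.
Between /e/ (V2) and /e/ (V3): /bw/ is a licit onset in full, so it all attaches to the next syllable.
Between /e/ (V3) and /a/ (V4): /mbd/ — longest licit onset from the right is /d/, leaving /mb/ as coda.
Between /a/ (V4) and /u/ (V5): /dl/ — longest licit onset from the right is /l/, leaving /d/ as coda.
Between /u/ (V5) and /e/ (V6): /gl/ — entire cluster is a permitted onset → onset /gl/, coda ∅.

lor.gle.bwemb.dad.lu.glerd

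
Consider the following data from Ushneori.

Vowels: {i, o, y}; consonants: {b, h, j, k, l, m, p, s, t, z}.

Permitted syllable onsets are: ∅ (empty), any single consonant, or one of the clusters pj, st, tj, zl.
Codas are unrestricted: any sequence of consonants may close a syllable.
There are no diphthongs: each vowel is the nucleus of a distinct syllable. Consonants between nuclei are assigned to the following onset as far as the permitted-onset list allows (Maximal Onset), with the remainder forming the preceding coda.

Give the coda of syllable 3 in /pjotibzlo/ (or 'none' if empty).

none

The vowels are o, i, o — 3 nuclei, so 3 syllables.
Between /o/ (V1) and /i/ (V2): /t/ → onset of the next syllable (single consonants are always licit onsets).
Between /i/ (V2) and /o/ (V3): cluster /bzl/ — the longest permitted-onset suffix is /zl/; onset = /zl/, preceding coda = /b/.
Result: pjo.tib.zlo.
Syllable 3 is /zlo/: onset /zl/, nucleus /o/, coda ∅.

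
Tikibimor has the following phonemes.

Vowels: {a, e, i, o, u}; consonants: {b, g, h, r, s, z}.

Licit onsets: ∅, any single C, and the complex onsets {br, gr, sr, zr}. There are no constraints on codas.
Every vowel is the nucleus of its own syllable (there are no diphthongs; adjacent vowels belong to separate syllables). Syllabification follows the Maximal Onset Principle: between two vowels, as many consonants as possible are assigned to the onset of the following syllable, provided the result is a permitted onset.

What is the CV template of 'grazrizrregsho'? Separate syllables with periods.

CCV.CCVCC.CVCC.CV

The vowels are a, i, e, o — 4 nuclei, so 4 syllables.
σ1/σ2 boundary: /zr/ is a licit onset in full, so it all attaches to the next syllable.
σ2/σ3 boundary: /zrr/; trying suffixes from longest down, /r/ is the first permitted one, so coda /zr/ | onset /r/.
σ3/σ4 boundary: /gsh/ splits as /gs/ + /h/ (/h/ is the longest suffix that is a licit onset).
So the parse is gra.zrizr.regs.ho.
Mapping each syllable to C/V: /gra/ → CCV, /zrizr/ → CCVCC, /regs/ → CVCC, /ho/ → CV.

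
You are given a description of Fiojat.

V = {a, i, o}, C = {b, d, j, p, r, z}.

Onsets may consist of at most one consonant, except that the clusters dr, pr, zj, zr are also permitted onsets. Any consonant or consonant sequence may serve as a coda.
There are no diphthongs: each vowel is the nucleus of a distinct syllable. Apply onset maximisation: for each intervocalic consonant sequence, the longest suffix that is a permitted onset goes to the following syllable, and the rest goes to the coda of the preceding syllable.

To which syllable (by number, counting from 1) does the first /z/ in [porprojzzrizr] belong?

Nuclei (vowels): o, o, i → 3 syllables.
/o…o/ gap (V1→V2): cluster /rpr/ — the longest permitted-onset suffix is /pr/; onset = /pr/, preceding coda = /r/.
/o…i/ gap (V2→V3): /jzzr/ — longest licit onset from the right is /zr/, leaving /jz/ as coda.
Putting it together: por.projz.zrizr.
The first /z/ is in the coda of syllable 2 (/projz/).

2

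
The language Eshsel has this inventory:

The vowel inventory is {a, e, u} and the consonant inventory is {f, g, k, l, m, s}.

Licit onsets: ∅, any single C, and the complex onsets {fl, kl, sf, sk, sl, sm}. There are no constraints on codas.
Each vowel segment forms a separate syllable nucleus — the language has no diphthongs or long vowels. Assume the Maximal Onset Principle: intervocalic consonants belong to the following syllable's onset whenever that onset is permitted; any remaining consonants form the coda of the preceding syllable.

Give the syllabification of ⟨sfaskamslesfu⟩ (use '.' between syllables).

Nuclei (vowels): a, a, e, u → 4 syllables.
/a…a/ gap (V1→V2): cluster /sk/ — /sk/ is itself a permitted onset, so the whole cluster goes right; preceding coda = ∅.
/a…e/ gap (V2→V3): /msl/ — longest licit onset from the right is /sl/, leaving /m/ as coda.
/e…u/ gap (V3→V4): /sf/ is a licit onset in full, so it all attaches to the next syllable.

sfa.skam.sle.sfu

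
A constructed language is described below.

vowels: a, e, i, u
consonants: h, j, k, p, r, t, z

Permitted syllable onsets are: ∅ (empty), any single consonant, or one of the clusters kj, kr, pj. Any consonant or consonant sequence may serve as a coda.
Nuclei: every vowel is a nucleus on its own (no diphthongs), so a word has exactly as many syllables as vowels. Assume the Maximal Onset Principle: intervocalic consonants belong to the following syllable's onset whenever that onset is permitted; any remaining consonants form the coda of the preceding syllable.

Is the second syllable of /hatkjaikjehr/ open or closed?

open

Vowels present: a, a, i, e; each is a nucleus, giving 4 syllables.
V1 /a/ – V2 /a/: cluster /tkj/ — the longest permitted-onset suffix is /kj/; onset = /kj/, preceding coda = /t/.
V2 /a/ – V3 /i/: nothing intervenes; syllable break is V.V.
V3 /i/ – V4 /e/: /kj/ is a licit onset in full, so it all attaches to the next syllable.
Syllabification: hat.kja.i.kjehr.
Syllable 2 is /kja/; it ends in its nucleus with no coda, so it is open.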